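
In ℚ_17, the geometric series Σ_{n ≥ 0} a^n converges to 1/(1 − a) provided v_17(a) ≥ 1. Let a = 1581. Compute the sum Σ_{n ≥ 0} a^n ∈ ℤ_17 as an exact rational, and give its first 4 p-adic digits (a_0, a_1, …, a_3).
Σ a^n = 1/(1 − a) = -1/1580;  first 4 digits = (1, 8, 1, 1)

v_17(a) = 1 ≥ 1, so the series converges in ℤ_17 to 1/(1 − a) = 1/(1 − 1581) = -1/1580. Expand this rational in ℤ_17: compute digits iteratively via d_i = x_i mod 17, x_{i+1} = (x_i − d_i)/17. The first 4 digits are (1, 8, 1, 1).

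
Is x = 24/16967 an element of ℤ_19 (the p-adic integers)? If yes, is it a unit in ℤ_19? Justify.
x ∉ ℤ_19 (v_19(x) = -2 < 0)

ℤ_19 = {x ∈ ℚ_19 : v_19(x) ≥ 0} and ℤ_19^× = {x ∈ ℤ_19 : v_19(x) = 0}. Here v_19(24/16967) = v_19(num) − v_19(den) = -2; compare against these criteria.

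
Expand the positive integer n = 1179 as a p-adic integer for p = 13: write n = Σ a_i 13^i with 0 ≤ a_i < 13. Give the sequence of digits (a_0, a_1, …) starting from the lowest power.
(a_0, a_1, …) = (9, 12, 6)

Repeated division by 13 gives the digits low-to-high: 1179 = 9 + 12·13^1 + 6·13^2. Digit sequence: (9, 12, 6).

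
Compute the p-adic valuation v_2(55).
v_2(55) = 0

v_2(n) is the largest exponent k such that 2^k divides n. Factor out: 55 = 2^0 · 55. (Sign doesn't affect v_p.) So v_2(55) = 0.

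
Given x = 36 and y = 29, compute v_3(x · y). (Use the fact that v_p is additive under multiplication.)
v_3(1044) = 2

v_p(x) = 2 (factor: 36 = 3^2 · 4); v_p(y) = 0 (factor: 29 = 3^0 · 29). Additivity: v_p(xy) = v_p(x) + v_p(y) = 2 + 0 = 2. (Direct check: xy = 1044 = 3^2 · (116).)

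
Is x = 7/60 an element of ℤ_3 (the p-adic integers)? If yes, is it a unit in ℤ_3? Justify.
x ∉ ℤ_3 (v_3(x) = -1 < 0)

ℤ_3 = {x ∈ ℚ_3 : v_3(x) ≥ 0} and ℤ_3^× = {x ∈ ℤ_3 : v_3(x) = 0}. Here v_3(7/60) = v_3(num) − v_3(den) = -1; compare against these criteria.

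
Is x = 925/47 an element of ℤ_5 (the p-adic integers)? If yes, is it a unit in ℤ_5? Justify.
x ∈ ℤ_5 but not a unit; v_5(x) = 2 > 0

ℤ_5 = {x ∈ ℚ_5 : v_5(x) ≥ 0} and ℤ_5^× = {x ∈ ℤ_5 : v_5(x) = 0}. Here v_5(925/47) = v_5(num) − v_5(den) = 2; compare against these criteria.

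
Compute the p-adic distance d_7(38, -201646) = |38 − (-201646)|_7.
d_7(38, -201646) = 1/16807

Step 1 — x − y = 38 − (-201646) = 201684. Step 2 — v_7(201684) = 5 (factor: 201684 = (7^5 · 12); the sign does not affect v_p). Step 3 — |x − y|_7 = 7^{-5} = 1/16807.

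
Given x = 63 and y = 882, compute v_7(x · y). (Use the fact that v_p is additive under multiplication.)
v_7(55566) = 3

v_p(x) = 1 (factor: 63 = 7^1 · 9); v_p(y) = 2 (factor: 882 = 7^2 · 18). Additivity: v_p(xy) = v_p(x) + v_p(y) = 1 + 2 = 3. (Direct check: xy = 55566 = 7^3 · (162).)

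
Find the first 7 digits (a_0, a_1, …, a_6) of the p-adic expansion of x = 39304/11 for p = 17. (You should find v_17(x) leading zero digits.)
(a_0, …, a_6) = (0, 0, 0, 10, 1, 3, 6)

v_17(39304/11) = 3, so a_0 = ... = a_2 = 0. Factor out: x = 17^3 · u with u = 8/11 a unit in ℤ_17. Expand u iteratively via a_{v+i} = u_i mod 17, u_{i+1} = (u_i − a_{v+i})/17:
  u_0 = 8/11;  a_3 = 10;  u_1 = (u_0 − 10)/17 = -6/11
  u_1 = -6/11;  a_4 = 1;  u_2 = (u_1 − 1)/17 = -1/11
  u_2 = -1/11;  a_5 = 3;  u_3 = (u_2 − 3)/17 = -2/11
  u_3 = -2/11;  a_6 = 6;  u_4 = (u_3 − 6)/17 = -4/11
Digits: (0, 0, 0, 10, 1, 3, 6).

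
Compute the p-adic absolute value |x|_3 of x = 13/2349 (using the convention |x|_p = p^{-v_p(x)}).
|13/2349|_3 = 81

Step 1 — compute v_3(x) by factoring powers of 3 out of the numerator and denominator: v_3(13/2349) = -4. Step 2 — apply |x|_p = p^{-v_p(x)} = 3^{4} = 81.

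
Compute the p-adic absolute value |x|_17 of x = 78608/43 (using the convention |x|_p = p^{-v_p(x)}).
|78608/43|_17 = 1/4913

Step 1 — compute v_17(x) by factoring powers of 17 out of the numerator and denominator: v_17(78608/43) = 3. Step 2 — apply |x|_p = p^{-v_p(x)} = 17^{-3} = 1/4913.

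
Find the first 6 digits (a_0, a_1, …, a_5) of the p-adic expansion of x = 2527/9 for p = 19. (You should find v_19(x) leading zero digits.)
(a_0, …, a_5) = (0, 0, 5, 4, 4, 4)

v_19(2527/9) = 2, so a_0 = ... = a_1 = 0. Factor out: x = 19^2 · u with u = 7/9 a unit in ℤ_19. Expand u iteratively via a_{v+i} = u_i mod 19, u_{i+1} = (u_i − a_{v+i})/19:
  u_0 = 7/9;  a_2 = 5;  u_1 = (u_0 − 5)/19 = -2/9
  u_1 = -2/9;  a_3 = 4;  u_2 = (u_1 − 4)/19 = -2/9
  u_2 = -2/9;  a_4 = 4;  u_3 = (u_2 − 4)/19 = -2/9
  u_3 = -2/9;  a_5 = 4;  u_4 = (u_3 − 4)/19 = -2/9
Digits: (0, 0, 5, 4, 4, 4).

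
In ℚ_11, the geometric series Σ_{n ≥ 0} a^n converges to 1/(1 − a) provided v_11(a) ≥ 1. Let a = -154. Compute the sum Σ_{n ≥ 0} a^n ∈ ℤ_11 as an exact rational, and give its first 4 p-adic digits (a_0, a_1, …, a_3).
Σ a^n = 1/(1 − a) = 1/155;  first 4 digits = (1, 8, 7, 1)

v_11(a) = 1 ≥ 1, so the series converges in ℤ_11 to 1/(1 − a) = 1/(1 − (-154)) = 1/155. Expand this rational in ℤ_11: compute digits iteratively via d_i = x_i mod 11, x_{i+1} = (x_i − d_i)/11. The first 4 digits are (1, 8, 7, 1).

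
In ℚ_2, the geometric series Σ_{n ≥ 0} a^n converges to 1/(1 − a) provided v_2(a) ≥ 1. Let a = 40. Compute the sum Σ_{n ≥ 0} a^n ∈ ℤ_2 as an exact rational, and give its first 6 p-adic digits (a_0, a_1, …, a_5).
Σ a^n = 1/(1 − a) = -1/39;  first 6 digits = (1, 0, 0, 1, 0, 1)

v_2(a) = 3 ≥ 1, so the series converges in ℤ_2 to 1/(1 − a) = 1/(1 − 40) = -1/39. Expand this rational in ℤ_2: compute digits iteratively via d_i = x_i mod 2, x_{i+1} = (x_i − d_i)/2. The first 6 digits are (1, 0, 0, 1, 0, 1).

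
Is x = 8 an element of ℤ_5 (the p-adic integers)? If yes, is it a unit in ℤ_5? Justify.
x ∈ ℤ_5^× (unit); v_5(x) = 0

ℤ_5 = {x ∈ ℚ_5 : v_5(x) ≥ 0} and ℤ_5^× = {x ∈ ℤ_5 : v_5(x) = 0}. Here v_5(8) = v_5(num) − v_5(den) = 0; compare against these criteria.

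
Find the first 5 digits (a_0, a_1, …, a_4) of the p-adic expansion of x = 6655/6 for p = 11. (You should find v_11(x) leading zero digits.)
(a_0, …, a_4) = (0, 0, 0, 10, 1)

v_11(6655/6) = 3, so a_0 = ... = a_2 = 0. Factor out: x = 11^3 · u with u = 5/6 a unit in ℤ_11. Expand u iteratively via a_{v+i} = u_i mod 11, u_{i+1} = (u_i − a_{v+i})/11:
  u_0 = 5/6;  a_3 = 10;  u_1 = (u_0 − 10)/11 = -5/6
  u_1 = -5/6;  a_4 = 1;  u_2 = (u_1 − 1)/11 = -1/6
Digits: (0, 0, 0, 10, 1).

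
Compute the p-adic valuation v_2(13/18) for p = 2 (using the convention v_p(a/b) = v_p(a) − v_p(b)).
v_2(13/18) = -1

Factor powers of 2 from the numerator and denominator of the reduced fraction: 13 = 2^0 · 13 and 18 = 2^1 · 9. Apply v_p(a/b) = v_p(a) − v_p(b): v_2(13/18) = 0 − 1 = -1.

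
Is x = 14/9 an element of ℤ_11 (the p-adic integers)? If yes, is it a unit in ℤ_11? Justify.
x ∈ ℤ_11^× (unit); v_11(x) = 0

ℤ_11 = {x ∈ ℚ_11 : v_11(x) ≥ 0} and ℤ_11^× = {x ∈ ℤ_11 : v_11(x) = 0}. Here v_11(14/9) = v_11(num) − v_11(den) = 0; compare against these criteria.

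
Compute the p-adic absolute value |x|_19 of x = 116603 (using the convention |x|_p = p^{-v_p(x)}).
|116603|_19 = 1/6859

Step 1 — compute v_19(x) by factoring powers of 19 out of the numerator and denominator: v_19(116603) = 3. Step 2 — apply |x|_p = p^{-v_p(x)} = 19^{-3} = 1/6859.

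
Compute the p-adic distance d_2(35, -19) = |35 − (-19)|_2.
d_2(35, -19) = 1/2

Step 1 — x − y = 35 − (-19) = 54. Step 2 — v_2(54) = 1 (factor: 54 = (2^1 · 27); the sign does not affect v_p). Step 3 — |x − y|_2 = 2^{-1} = 1/2.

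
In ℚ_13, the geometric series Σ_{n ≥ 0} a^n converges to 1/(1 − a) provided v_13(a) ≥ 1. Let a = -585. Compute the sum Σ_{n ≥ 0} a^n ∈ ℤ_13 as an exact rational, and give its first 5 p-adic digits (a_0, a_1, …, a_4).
Σ a^n = 1/(1 − a) = 1/586;  first 5 digits = (1, 7, 6, 4, 5)

v_13(a) = 1 ≥ 1, so the series converges in ℤ_13 to 1/(1 − a) = 1/(1 − (-585)) = 1/586. Expand this rational in ℤ_13: compute digits iteratively via d_i = x_i mod 13, x_{i+1} = (x_i − d_i)/13. The first 5 digits are (1, 7, 6, 4, 5).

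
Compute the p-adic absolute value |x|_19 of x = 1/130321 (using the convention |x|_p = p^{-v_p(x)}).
|1/130321|_19 = 130321

Step 1 — compute v_19(x) by factoring powers of 19 out of the numerator and denominator: v_19(1/130321) = -4. Step 2 — apply |x|_p = p^{-v_p(x)} = 19^{4} = 130321.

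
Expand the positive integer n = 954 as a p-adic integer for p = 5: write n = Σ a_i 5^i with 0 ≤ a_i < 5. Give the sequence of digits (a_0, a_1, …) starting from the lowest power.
(a_0, a_1, …) = (4, 0, 3, 2, 1)

Repeated division by 5 gives the digits low-to-high: 954 = 4 + 3·5^2 + 2·5^3 + 1·5^4. Digit sequence: (4, 0, 3, 2, 1).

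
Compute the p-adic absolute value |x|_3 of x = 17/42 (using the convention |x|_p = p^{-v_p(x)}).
|17/42|_3 = 3

Step 1 — compute v_3(x) by factoring powers of 3 out of the numerator and denominator: v_3(17/42) = -1. Step 2 — apply |x|_p = p^{-v_p(x)} = 3^{1} = 3.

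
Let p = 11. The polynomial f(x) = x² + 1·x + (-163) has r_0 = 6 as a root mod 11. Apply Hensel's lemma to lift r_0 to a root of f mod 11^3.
r_2 = 732 (mod 1331)

Hensel: r_{i+1} = r_i − f(r_i)·(f′(r_i))^{-1} mod 11^{i+2}, f′(x) = 2x + 1. Iterate:
  r_0 = 6 (mod 11)
  r_1 = 6 (mod 121)
  r_2 = 732 (mod 1331)
Final: r = 732 satisfies f(r) ≡ 0 mod 11^3.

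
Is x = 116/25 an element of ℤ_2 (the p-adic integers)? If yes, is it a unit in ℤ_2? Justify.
x ∈ ℤ_2 but not a unit; v_2(x) = 2 > 0

ℤ_2 = {x ∈ ℚ_2 : v_2(x) ≥ 0} and ℤ_2^× = {x ∈ ℤ_2 : v_2(x) = 0}. Here v_2(116/25) = v_2(num) − v_2(den) = 2; compare against these criteria.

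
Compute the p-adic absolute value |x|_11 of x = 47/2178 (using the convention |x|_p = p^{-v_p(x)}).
|47/2178|_11 = 121

Step 1 — compute v_11(x) by factoring powers of 11 out of the numerator and denominator: v_11(47/2178) = -2. Step 2 — apply |x|_p = p^{-v_p(x)} = 11^{2} = 121.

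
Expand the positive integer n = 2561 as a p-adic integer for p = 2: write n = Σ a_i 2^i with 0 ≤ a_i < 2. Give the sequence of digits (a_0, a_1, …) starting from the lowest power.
(a_0, a_1, …) = (1, 0, 0, 0, 0, 0, 0, 0, 0, 1, 0, 1)

Repeated division by 2 gives the digits low-to-high: 2561 = 1 + 1·2^9 + 1·2^11. Digit sequence: (1, 0, 0, 0, 0, 0, 0, 0, 0, 1, 0, 1).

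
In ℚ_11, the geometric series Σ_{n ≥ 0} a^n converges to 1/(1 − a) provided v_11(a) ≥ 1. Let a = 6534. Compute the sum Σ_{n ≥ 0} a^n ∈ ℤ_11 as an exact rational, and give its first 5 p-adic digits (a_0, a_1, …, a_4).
Σ a^n = 1/(1 − a) = -1/6533;  first 5 digits = (1, 0, 10, 4, 1)

v_11(a) = 2 ≥ 1, so the series converges in ℤ_11 to 1/(1 − a) = 1/(1 − 6534) = -1/6533. Expand this rational in ℤ_11: compute digits iteratively via d_i = x_i mod 11, x_{i+1} = (x_i − d_i)/11. The first 5 digits are (1, 0, 10, 4, 1).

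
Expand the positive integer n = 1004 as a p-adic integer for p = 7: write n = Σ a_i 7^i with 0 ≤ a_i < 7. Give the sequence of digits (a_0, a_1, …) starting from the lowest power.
(a_0, a_1, …) = (3, 3, 6, 2)

Repeated division by 7 gives the digits low-to-high: 1004 = 3 + 3·7^1 + 6·7^2 + 2·7^3. Digit sequence: (3, 3, 6, 2).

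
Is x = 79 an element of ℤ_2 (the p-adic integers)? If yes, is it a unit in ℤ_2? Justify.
x ∈ ℤ_2^× (unit); v_2(x) = 0

ℤ_2 = {x ∈ ℚ_2 : v_2(x) ≥ 0} and ℤ_2^× = {x ∈ ℤ_2 : v_2(x) = 0}. Here v_2(79) = v_2(num) − v_2(den) = 0; compare against these criteria.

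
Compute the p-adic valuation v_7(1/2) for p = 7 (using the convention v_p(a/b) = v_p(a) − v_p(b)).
v_7(1/2) = 0

Factor powers of 7 from the numerator and denominator of the reduced fraction: 1 = 7^0 · 1 and 2 = 7^0 · 2. Apply v_p(a/b) = v_p(a) − v_p(b): v_7(1/2) = 0 − 0 = 0.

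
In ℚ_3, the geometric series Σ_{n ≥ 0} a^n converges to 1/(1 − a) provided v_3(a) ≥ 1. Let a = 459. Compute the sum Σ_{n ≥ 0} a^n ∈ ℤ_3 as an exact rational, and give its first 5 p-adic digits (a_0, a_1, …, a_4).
Σ a^n = 1/(1 − a) = -1/458;  first 5 digits = (1, 0, 0, 2, 2)

v_3(a) = 3 ≥ 1, so the series converges in ℤ_3 to 1/(1 − a) = 1/(1 − 459) = -1/458. Expand this rational in ℤ_3: compute digits iteratively via d_i = x_i mod 3, x_{i+1} = (x_i − d_i)/3. The first 5 digits are (1, 0, 0, 2, 2).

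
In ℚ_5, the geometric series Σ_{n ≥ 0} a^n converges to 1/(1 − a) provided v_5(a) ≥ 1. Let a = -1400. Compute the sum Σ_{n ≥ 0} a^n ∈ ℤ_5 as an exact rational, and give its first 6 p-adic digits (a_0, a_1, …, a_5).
Σ a^n = 1/(1 − a) = 1/1401;  first 6 digits = (1, 0, 4, 3, 3, 1)

v_5(a) = 2 ≥ 1, so the series converges in ℤ_5 to 1/(1 − a) = 1/(1 − (-1400)) = 1/1401. Expand this rational in ℤ_5: compute digits iteratively via d_i = x_i mod 5, x_{i+1} = (x_i − d_i)/5. The first 6 digits are (1, 0, 4, 3, 3, 1).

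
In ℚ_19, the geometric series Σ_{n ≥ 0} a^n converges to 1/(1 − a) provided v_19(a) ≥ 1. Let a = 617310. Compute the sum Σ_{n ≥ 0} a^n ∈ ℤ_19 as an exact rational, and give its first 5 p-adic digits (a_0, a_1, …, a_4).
Σ a^n = 1/(1 − a) = -1/617309;  first 5 digits = (1, 0, 0, 14, 4)

v_19(a) = 3 ≥ 1, so the series converges in ℤ_19 to 1/(1 − a) = 1/(1 − 617310) = -1/617309. Expand this rational in ℤ_19: compute digits iteratively via d_i = x_i mod 19, x_{i+1} = (x_i − d_i)/19. The first 5 digits are (1, 0, 0, 14, 4).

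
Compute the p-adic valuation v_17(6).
v_17(6) = 0

v_17(n) is the largest exponent k such that 17^k divides n. Factor out: 6 = 17^0 · 6. (Sign doesn't affect v_p.) So v_17(6) = 0.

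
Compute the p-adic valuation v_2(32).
v_2(32) = 5

v_2(n) is the largest exponent k such that 2^k divides n. Factor out: 32 = 2^5 · 1. (Sign doesn't affect v_p.) So v_2(32) = 5.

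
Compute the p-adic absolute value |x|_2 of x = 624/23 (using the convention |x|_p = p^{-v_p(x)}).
|624/23|_2 = 1/16

Step 1 — compute v_2(x) by factoring powers of 2 out of the numerator and denominator: v_2(624/23) = 4. Step 2 — apply |x|_p = p^{-v_p(x)} = 2^{-4} = 1/16.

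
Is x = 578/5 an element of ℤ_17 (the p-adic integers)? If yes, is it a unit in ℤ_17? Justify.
x ∈ ℤ_17 but not a unit; v_17(x) = 2 > 0

ℤ_17 = {x ∈ ℚ_17 : v_17(x) ≥ 0} and ℤ_17^× = {x ∈ ℤ_17 : v_17(x) = 0}. Here v_17(578/5) = v_17(num) − v_17(den) = 2; compare against these criteria.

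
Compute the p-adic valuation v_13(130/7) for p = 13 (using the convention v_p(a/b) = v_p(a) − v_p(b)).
v_13(130/7) = 1

Factor powers of 13 from the numerator and denominator of the reduced fraction: 130 = 13^1 · 10 and 7 = 13^0 · 7. Apply v_p(a/b) = v_p(a) − v_p(b): v_13(130/7) = 1 − 0 = 1.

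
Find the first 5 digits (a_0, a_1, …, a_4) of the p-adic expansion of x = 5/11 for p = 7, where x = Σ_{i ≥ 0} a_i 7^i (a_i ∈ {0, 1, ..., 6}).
(a_0, …, a_4) = (3, 6, 1, 1, 3)

v_7(5/11) = 0 (numerator and denominator both coprime to 7), so x ∈ ℤ_7^×. Compute digits iteratively via a_i = x_i mod 7, x_{i+1} = (x_i − a_i)/7, with x_0 = x:
  x_0 = 5/11;  a_0 = 3;  x_1 = (x_0 − 3)/7 = -4/11
  x_1 = -4/11;  a_1 = 6;  x_2 = (x_1 − 6)/7 = -10/11
  x_2 = -10/11;  a_2 = 1;  x_3 = (x_2 − 1)/7 = -3/11
  x_3 = -3/11;  a_3 = 1;  x_4 = (x_3 − 1)/7 = -2/11
  x_4 = -2/11;  a_4 = 3;  x_5 = (x_4 − 3)/7 = -5/11
Digits: (3, 6, 1, 1, 3).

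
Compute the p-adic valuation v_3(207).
v_3(207) = 2

v_3(n) is the largest exponent k such that 3^k divides n. Factor out: 207 = 3^2 · 23. (Sign doesn't affect v_p.) So v_3(207) = 2.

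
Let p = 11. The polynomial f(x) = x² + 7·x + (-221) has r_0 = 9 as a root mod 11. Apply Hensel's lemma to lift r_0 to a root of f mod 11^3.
r_2 = 317 (mod 1331)

Hensel: r_{i+1} = r_i − f(r_i)·(f′(r_i))^{-1} mod 11^{i+2}, f′(x) = 2x + 7. Iterate:
  r_0 = 9 (mod 11)
  r_1 = 75 (mod 121)
  r_2 = 317 (mod 1331)
Final: r = 317 satisfies f(r) ≡ 0 mod 11^3.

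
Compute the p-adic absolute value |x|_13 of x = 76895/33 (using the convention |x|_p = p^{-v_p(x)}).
|76895/33|_13 = 1/2197

Step 1 — compute v_13(x) by factoring powers of 13 out of the numerator and denominator: v_13(76895/33) = 3. Step 2 — apply |x|_p = p^{-v_p(x)} = 13^{-3} = 1/2197.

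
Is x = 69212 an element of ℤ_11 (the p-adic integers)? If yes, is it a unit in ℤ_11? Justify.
x ∈ ℤ_11 but not a unit; v_11(x) = 3 > 0

ℤ_11 = {x ∈ ℚ_11 : v_11(x) ≥ 0} and ℤ_11^× = {x ∈ ℤ_11 : v_11(x) = 0}. Here v_11(69212) = v_11(num) − v_11(den) = 3; compare against these criteria.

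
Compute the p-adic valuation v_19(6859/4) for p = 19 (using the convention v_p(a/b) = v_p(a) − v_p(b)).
v_19(6859/4) = 3

Factor powers of 19 from the numerator and denominator of the reduced fraction: 6859 = 19^3 · 1 and 4 = 19^0 · 4. Apply v_p(a/b) = v_p(a) − v_p(b): v_19(6859/4) = 3 − 0 = 3.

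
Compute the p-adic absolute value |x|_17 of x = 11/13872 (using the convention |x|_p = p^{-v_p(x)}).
|11/13872|_17 = 289

Step 1 — compute v_17(x) by factoring powers of 17 out of the numerator and denominator: v_17(11/13872) = -2. Step 2 — apply |x|_p = p^{-v_p(x)} = 17^{2} = 289.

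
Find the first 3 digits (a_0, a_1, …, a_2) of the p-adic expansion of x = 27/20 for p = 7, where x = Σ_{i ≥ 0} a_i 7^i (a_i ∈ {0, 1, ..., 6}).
(a_0, …, a_2) = (1, 6, 3)

v_7(27/20) = 0 (numerator and denominator both coprime to 7), so x ∈ ℤ_7^×. Compute digits iteratively via a_i = x_i mod 7, x_{i+1} = (x_i − a_i)/7, with x_0 = x:
  x_0 = 27/20;  a_0 = 1;  x_1 = (x_0 − 1)/7 = 1/20
  x_1 = 1/20;  a_1 = 6;  x_2 = (x_1 − 6)/7 = -17/20
  x_2 = -17/20;  a_2 = 3;  x_3 = (x_2 − 3)/7 = -11/20
Digits: (1, 6, 3).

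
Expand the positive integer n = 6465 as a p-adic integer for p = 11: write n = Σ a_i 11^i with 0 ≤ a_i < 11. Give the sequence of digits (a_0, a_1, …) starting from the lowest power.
(a_0, a_1, …) = (8, 4, 9, 4)

Repeated division by 11 gives the digits low-to-high: 6465 = 8 + 4·11^1 + 9·11^2 + 4·11^3. Digit sequence: (8, 4, 9, 4).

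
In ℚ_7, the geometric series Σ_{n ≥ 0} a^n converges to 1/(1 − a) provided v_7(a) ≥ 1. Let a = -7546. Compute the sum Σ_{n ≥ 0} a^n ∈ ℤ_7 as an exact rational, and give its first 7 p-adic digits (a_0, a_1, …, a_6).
Σ a^n = 1/(1 − a) = 1/7547;  first 7 digits = (1, 0, 0, 6, 3, 6, 0)

v_7(a) = 3 ≥ 1, so the series converges in ℤ_7 to 1/(1 − a) = 1/(1 − (-7546)) = 1/7547. Expand this rational in ℤ_7: compute digits iteratively via d_i = x_i mod 7, x_{i+1} = (x_i − d_i)/7. The first 7 digits are (1, 0, 0, 6, 3, 6, 0).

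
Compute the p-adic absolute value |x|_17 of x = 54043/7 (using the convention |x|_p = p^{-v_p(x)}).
|54043/7|_17 = 1/4913

Step 1 — compute v_17(x) by factoring powers of 17 out of the numerator and denominator: v_17(54043/7) = 3. Step 2 — apply |x|_p = p^{-v_p(x)} = 17^{-3} = 1/4913.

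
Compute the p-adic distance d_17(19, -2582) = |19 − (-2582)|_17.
d_17(19, -2582) = 1/289

Step 1 — x − y = 19 − (-2582) = 2601. Step 2 — v_17(2601) = 2 (factor: 2601 = (17^2 · 9); the sign does not affect v_p). Step 3 — |x − y|_17 = 17^{-2} = 1/289.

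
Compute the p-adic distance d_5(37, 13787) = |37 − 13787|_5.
d_5(37, 13787) = 1/625

Step 1 — x − y = 37 − 13787 = -13750. Step 2 — v_5(-13750) = 4 (factor: -13750 = −(5^4 · 22); the sign does not affect v_p). Step 3 — |x − y|_5 = 5^{-4} = 1/625.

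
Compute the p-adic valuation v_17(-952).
v_17(-952) = 1

v_17(n) is the largest exponent k such that 17^k divides n. Factor out: -952 = -17^1 · 56. (Sign doesn't affect v_p.) So v_17(-952) = 1.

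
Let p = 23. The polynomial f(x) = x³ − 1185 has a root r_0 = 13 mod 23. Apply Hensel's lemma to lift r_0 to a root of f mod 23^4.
r_3 = 160875 (mod 279841)

Hensel: r_{i+1} = r_i − f(r_i)/f′(r_i) mod 23^{i+2}, where f′(x) = 3x². Iterate:
  r_0 = 13 (mod 23)
  r_1 = 59 (mod 529)
  r_2 = 2704 (mod 12167)
  r_3 = 160875 (mod 279841)
Final: r = 160875 with f(r) ≡ 0 mod 23^4.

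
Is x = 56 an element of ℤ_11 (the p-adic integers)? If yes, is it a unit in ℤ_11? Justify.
x ∈ ℤ_11^× (unit); v_11(x) = 0

ℤ_11 = {x ∈ ℚ_11 : v_11(x) ≥ 0} and ℤ_11^× = {x ∈ ℤ_11 : v_11(x) = 0}. Here v_11(56) = v_11(num) − v_11(den) = 0; compare against these criteria.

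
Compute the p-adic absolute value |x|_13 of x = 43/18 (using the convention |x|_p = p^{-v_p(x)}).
|43/18|_13 = 1

Step 1 — compute v_13(x) by factoring powers of 13 out of the numerator and denominator: v_13(43/18) = 0. Step 2 — apply |x|_p = p^{-v_p(x)} = 13^{0} = 1.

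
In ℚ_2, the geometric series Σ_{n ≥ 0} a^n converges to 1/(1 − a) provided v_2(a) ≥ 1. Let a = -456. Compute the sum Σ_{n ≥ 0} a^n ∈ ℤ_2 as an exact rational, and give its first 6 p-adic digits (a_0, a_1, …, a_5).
Σ a^n = 1/(1 − a) = 1/457;  first 6 digits = (1, 0, 0, 1, 1, 1)

v_2(a) = 3 ≥ 1, so the series converges in ℤ_2 to 1/(1 − a) = 1/(1 − (-456)) = 1/457. Expand this rational in ℤ_2: compute digits iteratively via d_i = x_i mod 2, x_{i+1} = (x_i − d_i)/2. The first 6 digits are (1, 0, 0, 1, 1, 1).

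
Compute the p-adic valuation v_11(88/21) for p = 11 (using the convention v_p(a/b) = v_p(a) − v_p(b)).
v_11(88/21) = 1

Factor powers of 11 from the numerator and denominator of the reduced fraction: 88 = 11^1 · 8 and 21 = 11^0 · 21. Apply v_p(a/b) = v_p(a) − v_p(b): v_11(88/21) = 1 − 0 = 1.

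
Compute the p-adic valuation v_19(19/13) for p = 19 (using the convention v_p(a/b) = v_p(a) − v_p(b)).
v_19(19/13) = 1

Factor powers of 19 from the numerator and denominator of the reduced fraction: 19 = 19^1 · 1 and 13 = 19^0 · 13. Apply v_p(a/b) = v_p(a) − v_p(b): v_19(19/13) = 1 − 0 = 1.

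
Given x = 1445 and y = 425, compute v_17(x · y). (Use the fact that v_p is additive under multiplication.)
v_17(614125) = 3

v_p(x) = 2 (factor: 1445 = 17^2 · 5); v_p(y) = 1 (factor: 425 = 17^1 · 25). Additivity: v_p(xy) = v_p(x) + v_p(y) = 2 + 1 = 3. (Direct check: xy = 614125 = 17^3 · (125).)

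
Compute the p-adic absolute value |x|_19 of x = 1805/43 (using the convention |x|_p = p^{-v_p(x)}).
|1805/43|_19 = 1/361

Step 1 — compute v_19(x) by factoring powers of 19 out of the numerator and denominator: v_19(1805/43) = 2. Step 2 — apply |x|_p = p^{-v_p(x)} = 19^{-2} = 1/361.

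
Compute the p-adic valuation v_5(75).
v_5(75) = 2

v_5(n) is the largest exponent k such that 5^k divides n. Factor out: 75 = 5^2 · 3. (Sign doesn't affect v_p.) So v_5(75) = 2.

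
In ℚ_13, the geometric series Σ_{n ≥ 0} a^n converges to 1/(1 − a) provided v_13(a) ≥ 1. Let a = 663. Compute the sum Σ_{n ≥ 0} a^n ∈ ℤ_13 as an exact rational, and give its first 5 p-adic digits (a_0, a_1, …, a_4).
Σ a^n = 1/(1 − a) = -1/662;  first 5 digits = (1, 12, 4, 4, 2)

v_13(a) = 1 ≥ 1, so the series converges in ℤ_13 to 1/(1 − a) = 1/(1 − 663) = -1/662. Expand this rational in ℤ_13: compute digits iteratively via d_i = x_i mod 13, x_{i+1} = (x_i − d_i)/13. The first 5 digits are (1, 12, 4, 4, 2).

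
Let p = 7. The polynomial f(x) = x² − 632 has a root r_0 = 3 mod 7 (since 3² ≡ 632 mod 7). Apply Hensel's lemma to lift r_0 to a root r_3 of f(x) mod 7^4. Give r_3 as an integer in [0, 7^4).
r_3 = 2075 (mod 2401)

Hensel's recurrence: r_{i+1} = r_i − f(r_i)·(f′(r_i))^{-1} mod 7^{i+2}, with f′(x) = 2x. Iterate:
  r_0 = 3 (mod 7)
  r_1 = 17 (mod 49)
  r_2 = 17 (mod 343)
  r_3 = 2075 (mod 2401)
Final: r_3 = 2075, and one checks f(r_3) ≡ 0 mod 7^4.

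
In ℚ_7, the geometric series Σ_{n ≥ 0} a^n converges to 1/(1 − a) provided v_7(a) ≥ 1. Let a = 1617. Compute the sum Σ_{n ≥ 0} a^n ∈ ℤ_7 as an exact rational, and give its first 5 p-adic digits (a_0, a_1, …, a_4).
Σ a^n = 1/(1 − a) = -1/1616;  first 5 digits = (1, 0, 5, 4, 4)

v_7(a) = 2 ≥ 1, so the series converges in ℤ_7 to 1/(1 − a) = 1/(1 − 1617) = -1/1616. Expand this rational in ℤ_7: compute digits iteratively via d_i = x_i mod 7, x_{i+1} = (x_i − d_i)/7. The first 5 digits are (1, 0, 5, 4, 4).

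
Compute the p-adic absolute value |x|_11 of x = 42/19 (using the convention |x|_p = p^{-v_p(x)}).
|42/19|_11 = 1

Step 1 — compute v_11(x) by factoring powers of 11 out of the numerator and denominator: v_11(42/19) = 0. Step 2 — apply |x|_p = p^{-v_p(x)} = 11^{0} = 1.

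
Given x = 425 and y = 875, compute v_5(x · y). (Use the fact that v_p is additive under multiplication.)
v_5(371875) = 5

v_p(x) = 2 (factor: 425 = 5^2 · 17); v_p(y) = 3 (factor: 875 = 5^3 · 7). Additivity: v_p(xy) = v_p(x) + v_p(y) = 2 + 3 = 5. (Direct check: xy = 371875 = 5^5 · (119).)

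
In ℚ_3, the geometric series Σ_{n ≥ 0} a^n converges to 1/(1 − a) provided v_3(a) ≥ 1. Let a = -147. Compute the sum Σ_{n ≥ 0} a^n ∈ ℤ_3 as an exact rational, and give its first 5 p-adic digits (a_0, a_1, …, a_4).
Σ a^n = 1/(1 − a) = 1/148;  first 5 digits = (1, 2, 2, 1, 1)

v_3(a) = 1 ≥ 1, so the series converges in ℤ_3 to 1/(1 − a) = 1/(1 − (-147)) = 1/148. Expand this rational in ℤ_3: compute digits iteratively via d_i = x_i mod 3, x_{i+1} = (x_i − d_i)/3. The first 5 digits are (1, 2, 2, 1, 1).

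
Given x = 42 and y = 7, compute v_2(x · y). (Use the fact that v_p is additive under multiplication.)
v_2(294) = 1

v_p(x) = 1 (factor: 42 = 2^1 · 21); v_p(y) = 0 (factor: 7 = 2^0 · 7). Additivity: v_p(xy) = v_p(x) + v_p(y) = 1 + 0 = 1. (Direct check: xy = 294 = 2^1 · (147).)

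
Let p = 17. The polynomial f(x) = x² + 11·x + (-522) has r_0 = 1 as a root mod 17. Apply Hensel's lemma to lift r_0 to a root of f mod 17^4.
r_3 = 18 (mod 83521)

Hensel: r_{i+1} = r_i − f(r_i)·(f′(r_i))^{-1} mod 17^{i+2}, f′(x) = 2x + 11. Iterate:
  r_0 = 1 (mod 17)
  r_1 = 18 (mod 289)
  r_2 = 18 (mod 4913)
  r_3 = 18 (mod 83521)
Final: r = 18 satisfies f(r) ≡ 0 mod 17^4.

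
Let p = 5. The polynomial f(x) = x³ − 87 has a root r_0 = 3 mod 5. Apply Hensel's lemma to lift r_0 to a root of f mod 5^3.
r_2 = 108 (mod 125)

Hensel: r_{i+1} = r_i − f(r_i)/f′(r_i) mod 5^{i+2}, where f′(x) = 3x². Iterate:
  r_0 = 3 (mod 5)
  r_1 = 8 (mod 25)
  r_2 = 108 (mod 125)
Final: r = 108 with f(r) ≡ 0 mod 5^3.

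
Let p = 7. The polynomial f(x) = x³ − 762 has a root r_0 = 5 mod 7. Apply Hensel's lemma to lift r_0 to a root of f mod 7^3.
r_2 = 201 (mod 343)

Hensel: r_{i+1} = r_i − f(r_i)/f′(r_i) mod 7^{i+2}, where f′(x) = 3x². Iterate:
  r_0 = 5 (mod 7)
  r_1 = 5 (mod 49)
  r_2 = 201 (mod 343)
Final: r = 201 with f(r) ≡ 0 mod 7^3.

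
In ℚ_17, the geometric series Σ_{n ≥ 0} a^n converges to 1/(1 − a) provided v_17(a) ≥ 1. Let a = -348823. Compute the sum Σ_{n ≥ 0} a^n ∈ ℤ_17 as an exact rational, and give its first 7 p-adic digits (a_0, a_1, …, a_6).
Σ a^n = 1/(1 − a) = 1/348824;  first 7 digits = (1, 0, 0, 14, 12, 16, 8)

v_17(a) = 3 ≥ 1, so the series converges in ℤ_17 to 1/(1 − a) = 1/(1 − (-348823)) = 1/348824. Expand this rational in ℤ_17: compute digits iteratively via d_i = x_i mod 17, x_{i+1} = (x_i − d_i)/17. The first 7 digits are (1, 0, 0, 14, 12, 16, 8).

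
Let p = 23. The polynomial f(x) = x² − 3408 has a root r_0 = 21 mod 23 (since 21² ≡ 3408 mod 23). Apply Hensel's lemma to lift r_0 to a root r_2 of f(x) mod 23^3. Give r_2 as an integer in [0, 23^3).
r_2 = 734 (mod 12167)

Hensel's recurrence: r_{i+1} = r_i − f(r_i)·(f′(r_i))^{-1} mod 23^{i+2}, with f′(x) = 2x. Iterate:
  r_0 = 21 (mod 23)
  r_1 = 205 (mod 529)
  r_2 = 734 (mod 12167)
Final: r_2 = 734, and one checks f(r_2) ≡ 0 mod 23^3.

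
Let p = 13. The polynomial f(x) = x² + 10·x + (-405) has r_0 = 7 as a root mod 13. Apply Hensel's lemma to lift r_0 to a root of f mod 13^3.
r_2 = 540 (mod 2197)

Hensel: r_{i+1} = r_i − f(r_i)·(f′(r_i))^{-1} mod 13^{i+2}, f′(x) = 2x + 10. Iterate:
  r_0 = 7 (mod 13)
  r_1 = 33 (mod 169)
  r_2 = 540 (mod 2197)
Final: r = 540 satisfies f(r) ≡ 0 mod 13^3.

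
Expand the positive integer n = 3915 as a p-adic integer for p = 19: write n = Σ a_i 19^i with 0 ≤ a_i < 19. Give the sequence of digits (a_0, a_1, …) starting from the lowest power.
(a_0, a_1, …) = (1, 16, 10)

Repeated division by 19 gives the digits low-to-high: 3915 = 1 + 16·19^1 + 10·19^2. Digit sequence: (1, 16, 10).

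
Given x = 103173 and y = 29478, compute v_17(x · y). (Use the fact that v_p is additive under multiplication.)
v_17(3041333694) = 6

v_p(x) = 3 (factor: 103173 = 17^3 · 21); v_p(y) = 3 (factor: 29478 = 17^3 · 6). Additivity: v_p(xy) = v_p(x) + v_p(y) = 3 + 3 = 6. (Direct check: xy = 3041333694 = 17^6 · (126).)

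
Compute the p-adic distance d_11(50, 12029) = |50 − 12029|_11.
d_11(50, 12029) = 1/1331

Step 1 — x − y = 50 − 12029 = -11979. Step 2 — v_11(-11979) = 3 (factor: -11979 = −(11^3 · 9); the sign does not affect v_p). Step 3 — |x − y|_11 = 11^{-3} = 1/1331.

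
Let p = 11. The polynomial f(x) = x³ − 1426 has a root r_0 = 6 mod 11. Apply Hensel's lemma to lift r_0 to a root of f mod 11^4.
r_3 = 10049 (mod 14641)

Hensel: r_{i+1} = r_i − f(r_i)/f′(r_i) mod 11^{i+2}, where f′(x) = 3x². Iterate:
  r_0 = 6 (mod 11)
  r_1 = 6 (mod 121)
  r_2 = 732 (mod 1331)
  r_3 = 10049 (mod 14641)
Final: r = 10049 with f(r) ≡ 0 mod 11^4.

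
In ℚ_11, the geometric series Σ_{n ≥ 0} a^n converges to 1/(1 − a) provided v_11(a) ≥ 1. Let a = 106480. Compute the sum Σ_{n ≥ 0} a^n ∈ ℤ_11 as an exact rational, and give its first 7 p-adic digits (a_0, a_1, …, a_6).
Σ a^n = 1/(1 − a) = -1/106479;  first 7 digits = (1, 0, 0, 3, 7, 0, 9)

v_11(a) = 3 ≥ 1, so the series converges in ℤ_11 to 1/(1 − a) = 1/(1 − 106480) = -1/106479. Expand this rational in ℤ_11: compute digits iteratively via d_i = x_i mod 11, x_{i+1} = (x_i − d_i)/11. The first 7 digits are (1, 0, 0, 3, 7, 0, 9).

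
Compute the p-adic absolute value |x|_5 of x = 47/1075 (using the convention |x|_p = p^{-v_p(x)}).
|47/1075|_5 = 25

Step 1 — compute v_5(x) by factoring powers of 5 out of the numerator and denominator: v_5(47/1075) = -2. Step 2 — apply |x|_p = p^{-v_p(x)} = 5^{2} = 25.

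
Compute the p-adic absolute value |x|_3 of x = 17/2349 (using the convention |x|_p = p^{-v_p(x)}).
|17/2349|_3 = 81

Step 1 — compute v_3(x) by factoring powers of 3 out of the numerator and denominator: v_3(17/2349) = -4. Step 2 — apply |x|_p = p^{-v_p(x)} = 3^{4} = 81.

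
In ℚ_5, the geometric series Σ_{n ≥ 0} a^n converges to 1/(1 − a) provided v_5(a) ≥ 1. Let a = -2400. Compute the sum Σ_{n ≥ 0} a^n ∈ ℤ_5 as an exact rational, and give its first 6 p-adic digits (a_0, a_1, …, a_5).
Σ a^n = 1/(1 − a) = 1/2401;  first 6 digits = (1, 0, 4, 0, 2, 2)

v_5(a) = 2 ≥ 1, so the series converges in ℤ_5 to 1/(1 − a) = 1/(1 − (-2400)) = 1/2401. Expand this rational in ℤ_5: compute digits iteratively via d_i = x_i mod 5, x_{i+1} = (x_i − d_i)/5. The first 6 digits are (1, 0, 4, 0, 2, 2).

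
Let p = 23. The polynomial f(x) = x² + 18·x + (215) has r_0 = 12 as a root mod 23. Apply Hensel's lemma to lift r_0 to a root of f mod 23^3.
r_2 = 7165 (mod 12167)

Hensel: r_{i+1} = r_i − f(r_i)·(f′(r_i))^{-1} mod 23^{i+2}, f′(x) = 2x + 18. Iterate:
  r_0 = 12 (mod 23)
  r_1 = 288 (mod 529)
  r_2 = 7165 (mod 12167)
Final: r = 7165 satisfies f(r) ≡ 0 mod 23^3.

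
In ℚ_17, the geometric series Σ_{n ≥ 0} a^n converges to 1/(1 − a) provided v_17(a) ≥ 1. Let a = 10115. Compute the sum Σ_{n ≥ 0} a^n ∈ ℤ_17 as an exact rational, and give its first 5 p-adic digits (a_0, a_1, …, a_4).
Σ a^n = 1/(1 − a) = -1/10114;  first 5 digits = (1, 0, 1, 2, 1)

v_17(a) = 2 ≥ 1, so the series converges in ℤ_17 to 1/(1 − a) = 1/(1 − 10115) = -1/10114. Expand this rational in ℤ_17: compute digits iteratively via d_i = x_i mod 17, x_{i+1} = (x_i − d_i)/17. The first 5 digits are (1, 0, 1, 2, 1).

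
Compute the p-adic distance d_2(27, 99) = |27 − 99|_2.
d_2(27, 99) = 1/8

Step 1 — x − y = 27 − 99 = -72. Step 2 — v_2(-72) = 3 (factor: -72 = −(2^3 · 9); the sign does not affect v_p). Step 3 — |x − y|_2 = 2^{-3} = 1/8.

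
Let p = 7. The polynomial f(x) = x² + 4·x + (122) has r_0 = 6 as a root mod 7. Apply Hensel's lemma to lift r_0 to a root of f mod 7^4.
r_3 = 1042 (mod 2401)

Hensel: r_{i+1} = r_i − f(r_i)·(f′(r_i))^{-1} mod 7^{i+2}, f′(x) = 2x + 4. Iterate:
  r_0 = 6 (mod 7)
  r_1 = 13 (mod 49)
  r_2 = 13 (mod 343)
  r_3 = 1042 (mod 2401)
Final: r = 1042 satisfies f(r) ≡ 0 mod 7^4.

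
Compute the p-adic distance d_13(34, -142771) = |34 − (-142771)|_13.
d_13(34, -142771) = 1/28561

Step 1 — x − y = 34 − (-142771) = 142805. Step 2 — v_13(142805) = 4 (factor: 142805 = (13^4 · 5); the sign does not affect v_p). Step 3 — |x − y|_13 = 13^{-4} = 1/28561.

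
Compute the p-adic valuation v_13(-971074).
v_13(-971074) = 4

v_13(n) is the largest exponent k such that 13^k divides n. Factor out: -971074 = -13^4 · 34. (Sign doesn't affect v_p.) So v_13(-971074) = 4.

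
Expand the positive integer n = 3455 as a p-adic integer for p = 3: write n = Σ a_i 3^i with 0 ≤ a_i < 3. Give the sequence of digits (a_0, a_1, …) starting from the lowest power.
(a_0, a_1, …) = (2, 2, 2, 1, 0, 2, 1, 1)

Repeated division by 3 gives the digits low-to-high: 3455 = 2 + 2·3^1 + 2·3^2 + 1·3^3 + 2·3^5 + 1·3^6 + 1·3^7. Digit sequence: (2, 2, 2, 1, 0, 2, 1, 1).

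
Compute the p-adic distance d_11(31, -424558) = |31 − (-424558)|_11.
d_11(31, -424558) = 1/14641

Step 1 — x − y = 31 − (-424558) = 424589. Step 2 — v_11(424589) = 4 (factor: 424589 = (11^4 · 29); the sign does not affect v_p). Step 3 — |x − y|_11 = 11^{-4} = 1/14641.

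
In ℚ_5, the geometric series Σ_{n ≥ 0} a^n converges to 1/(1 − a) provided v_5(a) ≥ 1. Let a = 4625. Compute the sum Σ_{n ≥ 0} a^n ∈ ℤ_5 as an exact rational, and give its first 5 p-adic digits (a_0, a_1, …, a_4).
Σ a^n = 1/(1 − a) = -1/4624;  first 5 digits = (1, 0, 0, 2, 2)

v_5(a) = 3 ≥ 1, so the series converges in ℤ_5 to 1/(1 − a) = 1/(1 − 4625) = -1/4624. Expand this rational in ℤ_5: compute digits iteratively via d_i = x_i mod 5, x_{i+1} = (x_i − d_i)/5. The first 5 digits are (1, 0, 0, 2, 2).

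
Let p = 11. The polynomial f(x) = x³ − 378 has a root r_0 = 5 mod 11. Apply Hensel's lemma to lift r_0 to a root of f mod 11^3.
r_2 = 60 (mod 1331)

Hensel: r_{i+1} = r_i − f(r_i)/f′(r_i) mod 11^{i+2}, where f′(x) = 3x². Iterate:
  r_0 = 5 (mod 11)
  r_1 = 60 (mod 121)
  r_2 = 60 (mod 1331)
Final: r = 60 with f(r) ≡ 0 mod 11^3.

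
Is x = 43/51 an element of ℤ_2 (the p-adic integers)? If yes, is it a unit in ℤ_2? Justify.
x ∈ ℤ_2^× (unit); v_2(x) = 0

ℤ_2 = {x ∈ ℚ_2 : v_2(x) ≥ 0} and ℤ_2^× = {x ∈ ℤ_2 : v_2(x) = 0}. Here v_2(43/51) = v_2(num) − v_2(den) = 0; compare against these criteria.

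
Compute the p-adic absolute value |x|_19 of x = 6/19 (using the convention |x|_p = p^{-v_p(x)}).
|6/19|_19 = 19

Step 1 — compute v_19(x) by factoring powers of 19 out of the numerator and denominator: v_19(6/19) = -1. Step 2 — apply |x|_p = p^{-v_p(x)} = 19^{1} = 19.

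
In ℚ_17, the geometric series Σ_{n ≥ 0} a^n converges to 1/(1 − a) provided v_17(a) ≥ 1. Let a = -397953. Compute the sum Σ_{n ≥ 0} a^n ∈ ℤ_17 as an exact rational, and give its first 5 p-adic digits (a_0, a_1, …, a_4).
Σ a^n = 1/(1 − a) = 1/397954;  first 5 digits = (1, 0, 0, 4, 12)

v_17(a) = 3 ≥ 1, so the series converges in ℤ_17 to 1/(1 − a) = 1/(1 − (-397953)) = 1/397954. Expand this rational in ℤ_17: compute digits iteratively via d_i = x_i mod 17, x_{i+1} = (x_i − d_i)/17. The first 5 digits are (1, 0, 0, 4, 12).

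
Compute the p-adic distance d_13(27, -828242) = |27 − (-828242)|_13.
d_13(27, -828242) = 1/28561

Step 1 — x − y = 27 − (-828242) = 828269. Step 2 — v_13(828269) = 4 (factor: 828269 = (13^4 · 29); the sign does not affect v_p). Step 3 — |x − y|_13 = 13^{-4} = 1/28561.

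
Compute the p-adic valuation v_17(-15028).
v_17(-15028) = 2

v_17(n) is the largest exponent k such that 17^k divides n. Factor out: -15028 = -17^2 · 52. (Sign doesn't affect v_p.) So v_17(-15028) = 2.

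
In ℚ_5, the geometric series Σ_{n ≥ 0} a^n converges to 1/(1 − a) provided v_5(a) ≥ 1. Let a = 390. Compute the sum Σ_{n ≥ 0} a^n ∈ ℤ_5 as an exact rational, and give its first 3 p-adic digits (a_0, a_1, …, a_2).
Σ a^n = 1/(1 − a) = -1/389;  first 3 digits = (1, 3, 4)

v_5(a) = 1 ≥ 1, so the series converges in ℤ_5 to 1/(1 − a) = 1/(1 − 390) = -1/389. Expand this rational in ℤ_5: compute digits iteratively via d_i = x_i mod 5, x_{i+1} = (x_i − d_i)/5. The first 3 digits are (1, 3, 4).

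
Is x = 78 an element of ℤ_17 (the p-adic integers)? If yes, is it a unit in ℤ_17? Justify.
x ∈ ℤ_17^× (unit); v_17(x) = 0

ℤ_17 = {x ∈ ℚ_17 : v_17(x) ≥ 0} and ℤ_17^× = {x ∈ ℤ_17 : v_17(x) = 0}. Here v_17(78) = v_17(num) − v_17(den) = 0; compare against these criteria.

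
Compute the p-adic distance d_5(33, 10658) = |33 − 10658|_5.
d_5(33, 10658) = 1/625

Step 1 — x − y = 33 − 10658 = -10625. Step 2 — v_5(-10625) = 4 (factor: -10625 = −(5^4 · 17); the sign does not affect v_p). Step 3 — |x − y|_5 = 5^{-4} = 1/625.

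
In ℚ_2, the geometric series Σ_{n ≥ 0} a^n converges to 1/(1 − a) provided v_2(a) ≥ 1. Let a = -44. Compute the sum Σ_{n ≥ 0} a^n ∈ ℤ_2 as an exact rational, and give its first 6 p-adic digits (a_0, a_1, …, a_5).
Σ a^n = 1/(1 − a) = 1/45;  first 6 digits = (1, 0, 1, 0, 0, 1)

v_2(a) = 2 ≥ 1, so the series converges in ℤ_2 to 1/(1 − a) = 1/(1 − (-44)) = 1/45. Expand this rational in ℤ_2: compute digits iteratively via d_i = x_i mod 2, x_{i+1} = (x_i − d_i)/2. The first 6 digits are (1, 0, 1, 0, 0, 1).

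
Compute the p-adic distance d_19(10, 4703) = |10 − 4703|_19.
d_19(10, 4703) = 1/361

Step 1 — x − y = 10 − 4703 = -4693. Step 2 — v_19(-4693) = 2 (factor: -4693 = −(19^2 · 13); the sign does not affect v_p). Step 3 — |x − y|_19 = 19^{-2} = 1/361.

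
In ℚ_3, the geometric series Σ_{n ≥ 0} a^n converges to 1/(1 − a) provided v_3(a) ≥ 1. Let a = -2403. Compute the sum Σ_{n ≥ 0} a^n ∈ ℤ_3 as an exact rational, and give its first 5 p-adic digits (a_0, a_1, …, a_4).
Σ a^n = 1/(1 − a) = 1/2404;  first 5 digits = (1, 0, 0, 1, 0)

v_3(a) = 3 ≥ 1, so the series converges in ℤ_3 to 1/(1 − a) = 1/(1 − (-2403)) = 1/2404. Expand this rational in ℤ_3: compute digits iteratively via d_i = x_i mod 3, x_{i+1} = (x_i − d_i)/3. The first 5 digits are (1, 0, 0, 1, 0).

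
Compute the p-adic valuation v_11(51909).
v_11(51909) = 3

v_11(n) is the largest exponent k such that 11^k divides n. Factor out: 51909 = 11^3 · 39. (Sign doesn't affect v_p.) So v_11(51909) = 3.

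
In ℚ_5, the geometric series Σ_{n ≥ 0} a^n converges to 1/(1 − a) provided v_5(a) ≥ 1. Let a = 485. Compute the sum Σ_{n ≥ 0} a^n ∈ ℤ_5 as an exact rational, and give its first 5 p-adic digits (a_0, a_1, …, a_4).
Σ a^n = 1/(1 − a) = -1/484;  first 5 digits = (1, 2, 3, 3, 2)

v_5(a) = 1 ≥ 1, so the series converges in ℤ_5 to 1/(1 − a) = 1/(1 − 485) = -1/484. Expand this rational in ℤ_5: compute digits iteratively via d_i = x_i mod 5, x_{i+1} = (x_i − d_i)/5. The first 5 digits are (1, 2, 3, 3, 2).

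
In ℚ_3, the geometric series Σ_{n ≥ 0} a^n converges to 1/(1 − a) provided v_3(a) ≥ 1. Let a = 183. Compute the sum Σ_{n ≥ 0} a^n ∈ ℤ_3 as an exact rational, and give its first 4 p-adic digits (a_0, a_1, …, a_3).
Σ a^n = 1/(1 − a) = -1/182;  first 4 digits = (1, 1, 0, 0)

v_3(a) = 1 ≥ 1, so the series converges in ℤ_3 to 1/(1 − a) = 1/(1 − 183) = -1/182. Expand this rational in ℤ_3: compute digits iteratively via d_i = x_i mod 3, x_{i+1} = (x_i − d_i)/3. The first 4 digits are (1, 1, 0, 0).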